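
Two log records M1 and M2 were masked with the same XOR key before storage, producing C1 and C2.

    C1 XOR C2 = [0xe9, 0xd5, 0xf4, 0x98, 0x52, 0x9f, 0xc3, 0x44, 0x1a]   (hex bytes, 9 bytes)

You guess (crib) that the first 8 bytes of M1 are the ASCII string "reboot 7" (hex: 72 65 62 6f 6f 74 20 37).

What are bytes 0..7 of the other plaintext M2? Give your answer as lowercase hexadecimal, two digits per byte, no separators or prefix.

9bb096f73debe373

Since C1 ⊕ C2 = M1 ⊕ M2, XORing with the guessed M1 bytes yields the corresponding M2 bytes: M2 = (C1 ⊕ C2) ⊕ M1.
byte 0: e9 XOR 72 = 9b
byte 1: d5 XOR 65 = b0
byte 2: f4 XOR 62 = 96
byte 3: 98 XOR 6f = f7
byte 4: 52 XOR 6f = 3d
byte 5: 9f XOR 74 = eb
byte 6: c3 XOR 20 = e3
byte 7: 44 XOR 37 = 73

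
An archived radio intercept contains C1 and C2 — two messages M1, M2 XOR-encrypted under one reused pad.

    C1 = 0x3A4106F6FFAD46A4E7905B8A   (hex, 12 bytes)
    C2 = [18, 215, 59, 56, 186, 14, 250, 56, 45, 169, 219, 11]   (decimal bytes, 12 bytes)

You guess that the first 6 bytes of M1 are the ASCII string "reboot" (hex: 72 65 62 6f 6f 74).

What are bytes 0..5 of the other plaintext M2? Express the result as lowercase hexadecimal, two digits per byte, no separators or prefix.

5af35fa12ad7

First, C1 ⊕ C2 = (M1 ⊕ K) ⊕ (M2 ⊕ K) = M1 ⊕ M2, so the key drops out. Then M2 = (M1 ⊕ M2) ⊕ M1 over the first 6 bytes.
byte 0: (3a XOR 12) XOR 72 = 28 XOR 72 = 5a
byte 1: (41 XOR d7) XOR 65 = 96 XOR 65 = f3
byte 2: (06 XOR 3b) XOR 62 = 3d XOR 62 = 5f
byte 3: (f6 XOR 38) XOR 6f = ce XOR 6f = a1
byte 4: (ff XOR ba) XOR 6f = 45 XOR 6f = 2a
byte 5: (ad XOR 0e) XOR 74 = a3 XOR 74 = d7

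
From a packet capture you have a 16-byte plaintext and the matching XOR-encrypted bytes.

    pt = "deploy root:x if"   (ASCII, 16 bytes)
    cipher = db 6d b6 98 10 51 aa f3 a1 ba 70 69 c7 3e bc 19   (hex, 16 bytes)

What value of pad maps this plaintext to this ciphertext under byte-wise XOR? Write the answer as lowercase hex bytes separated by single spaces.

Since cipher = pt ⊕ pad, XORing both sides with pt gives pad = pt ⊕ cipher.
64 XOR db = bf
65 XOR 6d = 08
70 XOR b6 = c6
6c XOR 98 = f4
6f XOR 10 = 7f
79 XOR 51 = 28
20 XOR aa = 8a
72 XOR f3 = 81
6f XOR a1 = ce
6f XOR ba = d5
74 XOR 70 = 04
3a XOR 69 = 53
78 XOR c7 = bf
20 XOR 3e = 1e
69 XOR bc = d5
66 XOR 19 = 7f

bf 08 c6 f4 7f 28 8a 81 ce d5 04 53 bf 1e d5 7f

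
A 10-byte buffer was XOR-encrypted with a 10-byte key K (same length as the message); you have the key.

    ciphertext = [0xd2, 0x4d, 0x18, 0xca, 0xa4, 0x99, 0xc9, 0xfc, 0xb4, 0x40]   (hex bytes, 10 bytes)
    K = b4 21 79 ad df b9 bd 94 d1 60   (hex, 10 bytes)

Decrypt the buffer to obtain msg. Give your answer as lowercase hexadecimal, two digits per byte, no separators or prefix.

d2 xor b4 = 66
4d xor 21 = 6c
18 xor 79 = 61
ca xor ad = 67
a4 xor df = 7b
99 xor b9 = 20
c9 xor bd = 74
fc xor 94 = 68
b4 xor d1 = 65
40 xor 60 = 20

666c61677b2074686520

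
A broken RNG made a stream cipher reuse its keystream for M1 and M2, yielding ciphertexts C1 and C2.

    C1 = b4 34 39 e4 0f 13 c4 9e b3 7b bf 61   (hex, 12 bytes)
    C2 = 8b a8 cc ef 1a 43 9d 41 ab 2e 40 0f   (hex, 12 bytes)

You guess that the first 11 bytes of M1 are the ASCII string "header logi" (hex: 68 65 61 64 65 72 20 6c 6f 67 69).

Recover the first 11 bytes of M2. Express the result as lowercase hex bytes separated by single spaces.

57 f9 94 6f 70 22 79 b3 77 32 96

First, C1 ⊕ C2 = (M1 ⊕ K) ⊕ (M2 ⊕ K) = M1 ⊕ M2, so the key drops out. Then M2 = (M1 ⊕ M2) ⊕ M1 over the first 11 bytes.
byte 0: (b4 ^ 8b) ^ 68 = 3f ^ 68 = 57
byte 1: (34 ^ a8) ^ 65 = 9c ^ 65 = f9
byte 2: (39 ^ cc) ^ 61 = f5 ^ 61 = 94
byte 3: (e4 ^ ef) ^ 64 = 0b ^ 64 = 6f
byte 4: (0f ^ 1a) ^ 65 = 15 ^ 65 = 70
byte 5: (13 ^ 43) ^ 72 = 50 ^ 72 = 22
byte 6: (c4 ^ 9d) ^ 20 = 59 ^ 20 = 79
byte 7: (9e ^ 41) ^ 6c = df ^ 6c = b3
byte 8: (b3 ^ ab) ^ 6f = 18 ^ 6f = 77
byte 9: (7b ^ 2e) ^ 67 = 55 ^ 67 = 32
byte 10: (bf ^ 40) ^ 69 = ff ^ 69 = 96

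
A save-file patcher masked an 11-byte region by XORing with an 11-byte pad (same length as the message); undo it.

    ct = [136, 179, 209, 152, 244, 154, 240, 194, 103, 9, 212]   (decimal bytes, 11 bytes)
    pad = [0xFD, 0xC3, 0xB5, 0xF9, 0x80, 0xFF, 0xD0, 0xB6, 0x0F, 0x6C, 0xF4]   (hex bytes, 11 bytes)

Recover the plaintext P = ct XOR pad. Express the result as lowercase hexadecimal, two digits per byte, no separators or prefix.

XOR is its own inverse, so applying the key byte-wise gives the result directly.
136 ⊕ 253 = 117
179 ⊕ 195 = 112
209 ⊕ 181 = 100
152 ⊕ 249 =  97
244 ⊕ 128 = 116
154 ⊕ 255 = 101
240 ⊕ 208 =  32
194 ⊕ 182 = 116
103 ⊕  15 = 104
  9 ⊕ 108 = 101
212 ⊕ 244 =  32

7570646174652074686520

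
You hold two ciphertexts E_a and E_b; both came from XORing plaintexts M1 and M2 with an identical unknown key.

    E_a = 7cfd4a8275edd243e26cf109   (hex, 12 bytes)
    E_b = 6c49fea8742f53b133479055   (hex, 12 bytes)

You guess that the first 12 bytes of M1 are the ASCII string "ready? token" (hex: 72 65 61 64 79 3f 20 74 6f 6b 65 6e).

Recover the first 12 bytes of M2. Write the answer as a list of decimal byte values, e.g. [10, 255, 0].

[98, 209, 213, 78, 120, 253, 161, 134, 190, 64, 4, 50]

First, E_a ⊕ E_b = (M1 ⊕ K) ⊕ (M2 ⊕ K) = M1 ⊕ M2, so the key drops out. Then M2 = (M1 ⊕ M2) ⊕ M1 over the first 12 bytes.
byte 0: (7c ⊕ 6c) ⊕ 72 = 10 ⊕ 72 = 62
byte 1: (fd ⊕ 49) ⊕ 65 = b4 ⊕ 65 = d1
byte 2: (4a ⊕ fe) ⊕ 61 = b4 ⊕ 61 = d5
byte 3: (82 ⊕ a8) ⊕ 64 = 2a ⊕ 64 = 4e
byte 4: (75 ⊕ 74) ⊕ 79 = 01 ⊕ 79 = 78
byte 5: (ed ⊕ 2f) ⊕ 3f = c2 ⊕ 3f = fd
byte 6: (d2 ⊕ 53) ⊕ 20 = 81 ⊕ 20 = a1
byte 7: (43 ⊕ b1) ⊕ 74 = f2 ⊕ 74 = 86
byte 8: (e2 ⊕ 33) ⊕ 6f = d1 ⊕ 6f = be
byte 9: (6c ⊕ 47) ⊕ 6b = 2b ⊕ 6b = 40
byte 10: (f1 ⊕ 90) ⊕ 65 = 61 ⊕ 65 = 04
byte 11: (09 ⊕ 55) ⊕ 6e = 5c ⊕ 6e = 32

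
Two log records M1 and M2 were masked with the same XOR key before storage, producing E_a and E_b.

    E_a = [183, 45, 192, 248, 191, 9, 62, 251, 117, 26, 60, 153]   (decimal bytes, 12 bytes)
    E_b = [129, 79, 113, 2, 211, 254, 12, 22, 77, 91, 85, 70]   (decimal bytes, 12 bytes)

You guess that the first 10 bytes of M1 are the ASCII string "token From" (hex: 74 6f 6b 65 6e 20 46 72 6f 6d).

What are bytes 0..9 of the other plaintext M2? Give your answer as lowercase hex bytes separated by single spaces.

42 0d da 9f 02 d7 74 9f 57 2c

First, E_a ⊕ E_b = (M1 ⊕ K) ⊕ (M2 ⊕ K) = M1 ⊕ M2, so the key drops out. Then M2 = (M1 ⊕ M2) ⊕ M1 over the first 10 bytes.
byte 0: (b7 ⊕ 81) ⊕ 74 = 36 ⊕ 74 = 42
byte 1: (2d ⊕ 4f) ⊕ 6f = 62 ⊕ 6f = 0d
byte 2: (c0 ⊕ 71) ⊕ 6b = b1 ⊕ 6b = da
byte 3: (f8 ⊕ 02) ⊕ 65 = fa ⊕ 65 = 9f
byte 4: (bf ⊕ d3) ⊕ 6e = 6c ⊕ 6e = 02
byte 5: (09 ⊕ fe) ⊕ 20 = f7 ⊕ 20 = d7
byte 6: (3e ⊕ 0c) ⊕ 46 = 32 ⊕ 46 = 74
byte 7: (fb ⊕ 16) ⊕ 72 = ed ⊕ 72 = 9f
byte 8: (75 ⊕ 4d) ⊕ 6f = 38 ⊕ 6f = 57
byte 9: (1a ⊕ 5b) ⊕ 6d = 41 ⊕ 6d = 2c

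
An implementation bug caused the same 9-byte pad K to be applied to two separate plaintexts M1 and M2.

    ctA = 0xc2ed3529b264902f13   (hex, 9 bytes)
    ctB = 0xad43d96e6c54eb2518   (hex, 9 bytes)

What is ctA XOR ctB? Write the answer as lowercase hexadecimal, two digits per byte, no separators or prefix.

6faeec47de307b0a0b

ctA ⊕ ctB = (M1 ⊕ K) ⊕ (M2 ⊕ K) = M1 ⊕ M2 — the shared key cancels under XOR.
byte 0: 11000010 xor 10101101 = 01101111
byte 1: 11101101 xor 01000011 = 10101110
byte 2: 00110101 xor 11011001 = 11101100
byte 3: 00101001 xor 01101110 = 01000111
byte 4: 10110010 xor 01101100 = 11011110
byte 5: 01100100 xor 01010100 = 00110000
byte 6: 10010000 xor 11101011 = 01111011
byte 7: 00101111 xor 00100101 = 00001010
byte 8: 00010011 xor 00011000 = 00001011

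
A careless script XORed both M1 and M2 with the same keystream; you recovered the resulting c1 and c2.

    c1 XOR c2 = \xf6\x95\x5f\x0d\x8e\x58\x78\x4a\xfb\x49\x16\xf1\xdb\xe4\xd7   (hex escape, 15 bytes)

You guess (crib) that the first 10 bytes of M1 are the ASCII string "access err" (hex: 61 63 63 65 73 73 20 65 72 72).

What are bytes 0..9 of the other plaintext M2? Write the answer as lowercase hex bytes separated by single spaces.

97 f6 3c 68 fd 2b 58 2f 89 3b

Since c1 ⊕ c2 = M1 ⊕ M2, XORing with the guessed M1 bytes yields the corresponding M2 bytes: M2 = (c1 ⊕ c2) ⊕ M1.
byte 0: f6 ^ 61 = 97
byte 1: 95 ^ 63 = f6
byte 2: 5f ^ 63 = 3c
byte 3: 0d ^ 65 = 68
byte 4: 8e ^ 73 = fd
byte 5: 58 ^ 73 = 2b
byte 6: 78 ^ 20 = 58
byte 7: 4a ^ 65 = 2f
byte 8: fb ^ 72 = 89
byte 9: 49 ^ 72 = 3b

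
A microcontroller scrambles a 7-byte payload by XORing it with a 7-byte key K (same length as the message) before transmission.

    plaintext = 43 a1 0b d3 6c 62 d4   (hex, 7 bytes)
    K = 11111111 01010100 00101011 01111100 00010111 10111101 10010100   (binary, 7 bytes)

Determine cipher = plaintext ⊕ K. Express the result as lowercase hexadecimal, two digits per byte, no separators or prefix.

bcf520af7bdf40

43 ^ ff = bc
a1 ^ 54 = f5
0b ^ 2b = 20
d3 ^ 7c = af
6c ^ 17 = 7b
62 ^ bd = df
d4 ^ 94 = 40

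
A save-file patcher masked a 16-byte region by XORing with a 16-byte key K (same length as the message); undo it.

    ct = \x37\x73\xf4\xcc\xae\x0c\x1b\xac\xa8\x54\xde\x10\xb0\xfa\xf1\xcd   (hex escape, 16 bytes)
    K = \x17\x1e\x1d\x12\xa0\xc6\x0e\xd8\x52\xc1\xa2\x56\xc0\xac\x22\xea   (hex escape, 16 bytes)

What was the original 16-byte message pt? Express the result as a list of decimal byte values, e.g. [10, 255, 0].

00110111 ^ 00010111 = 00100000
01110011 ^ 00011110 = 01101101
11110100 ^ 00011101 = 11101001
11001100 ^ 00010010 = 11011110
10101110 ^ 10100000 = 00001110
00001100 ^ 11000110 = 11001010
00011011 ^ 00001110 = 00010101
10101100 ^ 11011000 = 01110100
10101000 ^ 01010010 = 11111010
01010100 ^ 11000001 = 10010101
11011110 ^ 10100010 = 01111100
00010000 ^ 01010110 = 01000110
10110000 ^ 11000000 = 01110000
11111010 ^ 10101100 = 01010110
11110001 ^ 00100010 = 11010011
11001101 ^ 11101010 = 00100111

[32, 109, 233, 222, 14, 202, 21, 116, 250, 149, 124, 70, 112, 86, 211, 39]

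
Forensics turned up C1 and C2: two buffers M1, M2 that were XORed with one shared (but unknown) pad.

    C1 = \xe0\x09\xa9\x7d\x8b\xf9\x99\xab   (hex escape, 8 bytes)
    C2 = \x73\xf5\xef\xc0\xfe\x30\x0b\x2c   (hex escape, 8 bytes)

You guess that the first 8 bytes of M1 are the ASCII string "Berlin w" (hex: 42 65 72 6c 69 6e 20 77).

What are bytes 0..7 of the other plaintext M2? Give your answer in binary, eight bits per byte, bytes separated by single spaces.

First, C1 ⊕ C2 = (M1 ⊕ K) ⊕ (M2 ⊕ K) = M1 ⊕ M2, so the key drops out. Then M2 = (M1 ⊕ M2) ⊕ M1 over the first 8 bytes.
byte 0: (e0 XOR 73) XOR 42 = 93 XOR 42 = d1
byte 1: (09 XOR f5) XOR 65 = fc XOR 65 = 99
byte 2: (a9 XOR ef) XOR 72 = 46 XOR 72 = 34
byte 3: (7d XOR c0) XOR 6c = bd XOR 6c = d1
byte 4: (8b XOR fe) XOR 69 = 75 XOR 69 = 1c
byte 5: (f9 XOR 30) XOR 6e = c9 XOR 6e = a7
byte 6: (99 XOR 0b) XOR 20 = 92 XOR 20 = b2
byte 7: (ab XOR 2c) XOR 77 = 87 XOR 77 = f0

11010001 10011001 00110100 11010001 00011100 10100111 10110010 11110000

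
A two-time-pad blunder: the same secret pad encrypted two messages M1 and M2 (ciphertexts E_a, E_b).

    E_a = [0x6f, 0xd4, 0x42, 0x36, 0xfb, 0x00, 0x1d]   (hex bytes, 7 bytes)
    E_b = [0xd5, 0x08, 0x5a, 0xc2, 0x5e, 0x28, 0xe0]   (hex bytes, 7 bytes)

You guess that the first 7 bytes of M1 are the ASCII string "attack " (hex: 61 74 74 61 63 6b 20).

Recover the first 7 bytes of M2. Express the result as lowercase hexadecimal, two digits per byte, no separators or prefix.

dba86c95c643dd

First, E_a ⊕ E_b = (M1 ⊕ K) ⊕ (M2 ⊕ K) = M1 ⊕ M2, so the key drops out. Then M2 = (M1 ⊕ M2) ⊕ M1 over the first 7 bytes.
byte 0: (6f xor d5) xor 61 = ba xor 61 = db
byte 1: (d4 xor 08) xor 74 = dc xor 74 = a8
byte 2: (42 xor 5a) xor 74 = 18 xor 74 = 6c
byte 3: (36 xor c2) xor 61 = f4 xor 61 = 95
byte 4: (fb xor 5e) xor 63 = a5 xor 63 = c6
byte 5: (00 xor 28) xor 6b = 28 xor 6b = 43
byte 6: (1d xor e0) xor 20 = fd xor 20 = dd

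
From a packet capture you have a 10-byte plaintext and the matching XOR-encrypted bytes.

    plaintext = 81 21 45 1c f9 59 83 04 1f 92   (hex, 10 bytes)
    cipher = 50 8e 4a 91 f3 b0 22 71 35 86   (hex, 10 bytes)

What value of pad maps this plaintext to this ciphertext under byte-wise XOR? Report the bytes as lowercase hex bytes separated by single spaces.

Since cipher = plaintext ⊕ pad, XORing both sides with plaintext gives pad = plaintext ⊕ cipher.
byte 0: 129 ^  80 = 209
byte 1:  33 ^ 142 = 175
byte 2:  69 ^  74 =  15
byte 3:  28 ^ 145 = 141
byte 4: 249 ^ 243 =  10
byte 5:  89 ^ 176 = 233
byte 6: 131 ^  34 = 161
byte 7:   4 ^ 113 = 117
byte 8:  31 ^  53 =  42
byte 9: 146 ^ 134 =  20

d1 af 0f 8d 0a e9 a1 75 2a 14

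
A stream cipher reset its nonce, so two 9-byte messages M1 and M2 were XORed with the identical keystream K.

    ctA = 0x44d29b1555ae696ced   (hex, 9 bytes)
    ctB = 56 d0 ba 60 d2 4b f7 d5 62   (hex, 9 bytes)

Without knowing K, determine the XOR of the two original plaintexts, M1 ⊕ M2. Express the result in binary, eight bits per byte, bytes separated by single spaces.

00010010 00000010 00100001 01110101 10000111 11100101 10011110 10111001 10001111

ctA ⊕ ctB = (M1 ⊕ K) ⊕ (M2 ⊕ K) = M1 ⊕ M2 — the shared key cancels under XOR.
byte 0: 01000100 XOR 01010110 = 00010010
byte 1: 11010010 XOR 11010000 = 00000010
byte 2: 10011011 XOR 10111010 = 00100001
byte 3: 00010101 XOR 01100000 = 01110101
byte 4: 01010101 XOR 11010010 = 10000111
byte 5: 10101110 XOR 01001011 = 11100101
byte 6: 01101001 XOR 11110111 = 10011110
byte 7: 01101100 XOR 11010101 = 10111001
byte 8: 11101101 XOR 01100010 = 10001111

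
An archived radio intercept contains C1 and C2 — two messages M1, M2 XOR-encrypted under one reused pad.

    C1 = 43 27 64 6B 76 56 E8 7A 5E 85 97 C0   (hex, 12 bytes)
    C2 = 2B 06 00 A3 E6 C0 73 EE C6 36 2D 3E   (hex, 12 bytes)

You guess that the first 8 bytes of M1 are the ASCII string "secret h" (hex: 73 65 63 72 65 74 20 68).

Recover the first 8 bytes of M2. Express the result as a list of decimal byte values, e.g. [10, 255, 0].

First, C1 ⊕ C2 = (M1 ⊕ K) ⊕ (M2 ⊕ K) = M1 ⊕ M2, so the key drops out. Then M2 = (M1 ⊕ M2) ⊕ M1 over the first 8 bytes.
byte 0: (43 xor 2b) xor 73 = 68 xor 73 = 1b
byte 1: (27 xor 06) xor 65 = 21 xor 65 = 44
byte 2: (64 xor 00) xor 63 = 64 xor 63 = 07
byte 3: (6b xor a3) xor 72 = c8 xor 72 = ba
byte 4: (76 xor e6) xor 65 = 90 xor 65 = f5
byte 5: (56 xor c0) xor 74 = 96 xor 74 = e2
byte 6: (e8 xor 73) xor 20 = 9b xor 20 = bb
byte 7: (7a xor ee) xor 68 = 94 xor 68 = fc

[27, 68, 7, 186, 245, 226, 187, 252]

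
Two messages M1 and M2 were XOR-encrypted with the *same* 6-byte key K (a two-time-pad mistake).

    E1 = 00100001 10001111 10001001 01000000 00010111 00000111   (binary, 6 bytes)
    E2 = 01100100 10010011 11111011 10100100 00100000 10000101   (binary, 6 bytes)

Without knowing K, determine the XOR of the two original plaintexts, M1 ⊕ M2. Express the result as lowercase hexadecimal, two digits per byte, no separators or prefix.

451c72e43782

E1 ⊕ E2 = (M1 ⊕ K) ⊕ (M2 ⊕ K) = M1 ⊕ M2 — the shared key cancels under XOR.
00100001 ⊕ 01100100 = 01000101
10001111 ⊕ 10010011 = 00011100
10001001 ⊕ 11111011 = 01110010
01000000 ⊕ 10100100 = 11100100
00010111 ⊕ 00100000 = 00110111
00000111 ⊕ 10000101 = 10000010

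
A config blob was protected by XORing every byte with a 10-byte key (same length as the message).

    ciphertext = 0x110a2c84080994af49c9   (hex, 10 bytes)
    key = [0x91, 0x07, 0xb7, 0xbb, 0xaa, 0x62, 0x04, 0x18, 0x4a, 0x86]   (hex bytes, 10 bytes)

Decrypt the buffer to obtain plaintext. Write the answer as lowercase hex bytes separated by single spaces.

80 0d 9b 3f a2 6b 90 b7 03 4f

byte 0: 11 XOR 91 = 80
byte 1: 0a XOR 07 = 0d
byte 2: 2c XOR b7 = 9b
byte 3: 84 XOR bb = 3f
byte 4: 08 XOR aa = a2
byte 5: 09 XOR 62 = 6b
byte 6: 94 XOR 04 = 90
byte 7: af XOR 18 = b7
byte 8: 49 XOR 4a = 03
byte 9: c9 XOR 86 = 4f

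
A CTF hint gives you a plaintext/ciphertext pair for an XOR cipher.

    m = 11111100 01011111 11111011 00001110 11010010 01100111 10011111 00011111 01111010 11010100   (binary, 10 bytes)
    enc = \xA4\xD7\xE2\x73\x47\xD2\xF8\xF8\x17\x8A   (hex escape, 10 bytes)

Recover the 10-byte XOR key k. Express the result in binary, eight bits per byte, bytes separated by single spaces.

Since enc = m ⊕ k, XORing both sides with m gives k = m ⊕ enc.
byte 0: 252 xor 164 =  88
byte 1:  95 xor 215 = 136
byte 2: 251 xor 226 =  25
byte 3:  14 xor 115 = 125
byte 4: 210 xor  71 = 149
byte 5: 103 xor 210 = 181
byte 6: 159 xor 248 = 103
byte 7:  31 xor 248 = 231
byte 8: 122 xor  23 = 109
byte 9: 212 xor 138 =  94

01011000 10001000 00011001 01111101 10010101 10110101 01100111 11100111 01101101 01011110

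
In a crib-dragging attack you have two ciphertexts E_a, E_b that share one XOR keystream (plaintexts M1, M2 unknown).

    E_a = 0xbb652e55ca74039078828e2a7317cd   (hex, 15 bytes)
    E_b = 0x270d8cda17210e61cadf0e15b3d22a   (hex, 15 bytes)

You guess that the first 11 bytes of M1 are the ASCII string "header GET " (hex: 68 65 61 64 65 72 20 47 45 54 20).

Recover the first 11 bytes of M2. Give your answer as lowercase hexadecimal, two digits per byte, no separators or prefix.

f40dc3ebb8272db6f709a0

First, E_a ⊕ E_b = (M1 ⊕ K) ⊕ (M2 ⊕ K) = M1 ⊕ M2, so the key drops out. Then M2 = (M1 ⊕ M2) ⊕ M1 over the first 11 bytes.
byte 0: (bb xor 27) xor 68 = 9c xor 68 = f4
byte 1: (65 xor 0d) xor 65 = 68 xor 65 = 0d
byte 2: (2e xor 8c) xor 61 = a2 xor 61 = c3
byte 3: (55 xor da) xor 64 = 8f xor 64 = eb
byte 4: (ca xor 17) xor 65 = dd xor 65 = b8
byte 5: (74 xor 21) xor 72 = 55 xor 72 = 27
byte 6: (03 xor 0e) xor 20 = 0d xor 20 = 2d
byte 7: (90 xor 61) xor 47 = f1 xor 47 = b6
byte 8: (78 xor ca) xor 45 = b2 xor 45 = f7
byte 9: (82 xor df) xor 54 = 5d xor 54 = 09
byte 10: (8e xor 0e) xor 20 = 80 xor 20 = a0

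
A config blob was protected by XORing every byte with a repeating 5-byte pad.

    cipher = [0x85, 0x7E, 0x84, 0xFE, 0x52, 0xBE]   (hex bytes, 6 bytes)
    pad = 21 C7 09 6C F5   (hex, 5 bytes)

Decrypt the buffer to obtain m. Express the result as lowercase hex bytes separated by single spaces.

a4 b9 8d 92 a7 9f

The 5-byte key repeats, so the effective keystream is 21 c7 09 6c f5 21.
byte 0: 85 xor 21 = a4
byte 1: 7e xor c7 = b9
byte 2: 84 xor 09 = 8d
byte 3: fe xor 6c = 92
byte 4: 52 xor f5 = a7
byte 5: be xor 21 = 9f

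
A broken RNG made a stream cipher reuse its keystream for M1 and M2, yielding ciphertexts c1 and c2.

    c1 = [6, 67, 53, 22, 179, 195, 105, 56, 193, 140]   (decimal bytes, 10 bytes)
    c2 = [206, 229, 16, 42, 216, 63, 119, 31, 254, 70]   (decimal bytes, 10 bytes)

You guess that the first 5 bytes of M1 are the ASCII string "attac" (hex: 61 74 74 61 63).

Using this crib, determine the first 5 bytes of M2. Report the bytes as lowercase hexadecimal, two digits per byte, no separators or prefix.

First, c1 ⊕ c2 = (M1 ⊕ K) ⊕ (M2 ⊕ K) = M1 ⊕ M2, so the key drops out. Then M2 = (M1 ⊕ M2) ⊕ M1 over the first 5 bytes.
byte 0: (06 ^ ce) ^ 61 = c8 ^ 61 = a9
byte 1: (43 ^ e5) ^ 74 = a6 ^ 74 = d2
byte 2: (35 ^ 10) ^ 74 = 25 ^ 74 = 51
byte 3: (16 ^ 2a) ^ 61 = 3c ^ 61 = 5d
byte 4: (b3 ^ d8) ^ 63 = 6b ^ 63 = 08

a9d2515d08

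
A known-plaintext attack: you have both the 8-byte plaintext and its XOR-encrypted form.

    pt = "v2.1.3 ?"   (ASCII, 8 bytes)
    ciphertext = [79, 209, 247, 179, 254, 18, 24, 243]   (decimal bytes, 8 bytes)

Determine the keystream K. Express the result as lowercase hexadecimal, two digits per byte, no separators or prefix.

39e3d982d02138cc

Since ciphertext = pt ⊕ K, XORing both sides with pt gives K = pt ⊕ ciphertext.
118 XOR  79 =  57
 50 XOR 209 = 227
 46 XOR 247 = 217
 49 XOR 179 = 130
 46 XOR 254 = 208
 51 XOR  18 =  33
 32 XOR  24 =  56
 63 XOR 243 = 204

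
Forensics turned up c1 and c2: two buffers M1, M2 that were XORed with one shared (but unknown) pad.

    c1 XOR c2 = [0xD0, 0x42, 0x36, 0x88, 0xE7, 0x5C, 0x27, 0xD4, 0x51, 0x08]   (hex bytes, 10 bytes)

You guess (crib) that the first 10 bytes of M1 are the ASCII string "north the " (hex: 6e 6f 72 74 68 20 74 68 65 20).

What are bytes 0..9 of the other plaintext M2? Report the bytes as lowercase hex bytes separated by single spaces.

Since c1 ⊕ c2 = M1 ⊕ M2, XORing with the guessed M1 bytes yields the corresponding M2 bytes: M2 = (c1 ⊕ c2) ⊕ M1.
11010000 xor 01101110 = 10111110
01000010 xor 01101111 = 00101101
00110110 xor 01110010 = 01000100
10001000 xor 01110100 = 11111100
11100111 xor 01101000 = 10001111
01011100 xor 00100000 = 01111100
00100111 xor 01110100 = 01010011
11010100 xor 01101000 = 10111100
01010001 xor 01100101 = 00110100
00001000 xor 00100000 = 00101000

be 2d 44 fc 8f 7c 53 bc 34 28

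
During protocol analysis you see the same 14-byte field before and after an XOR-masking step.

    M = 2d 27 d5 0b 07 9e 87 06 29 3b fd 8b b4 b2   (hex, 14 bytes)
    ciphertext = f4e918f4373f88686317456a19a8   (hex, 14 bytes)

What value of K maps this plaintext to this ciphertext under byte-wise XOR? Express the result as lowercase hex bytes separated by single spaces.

Since ciphertext = M ⊕ K, XORing both sides with M gives K = M ⊕ ciphertext.
00101101 xor 11110100 = 11011001
00100111 xor 11101001 = 11001110
11010101 xor 00011000 = 11001101
00001011 xor 11110100 = 11111111
00000111 xor 00110111 = 00110000
10011110 xor 00111111 = 10100001
10000111 xor 10001000 = 00001111
00000110 xor 01101000 = 01101110
00101001 xor 01100011 = 01001010
00111011 xor 00010111 = 00101100
11111101 xor 01000101 = 10111000
10001011 xor 01101010 = 11100001
10110100 xor 00011001 = 10101101
10110010 xor 10101000 = 00011010

d9 ce cd ff 30 a1 0f 6e 4a 2c b8 e1 ad 1a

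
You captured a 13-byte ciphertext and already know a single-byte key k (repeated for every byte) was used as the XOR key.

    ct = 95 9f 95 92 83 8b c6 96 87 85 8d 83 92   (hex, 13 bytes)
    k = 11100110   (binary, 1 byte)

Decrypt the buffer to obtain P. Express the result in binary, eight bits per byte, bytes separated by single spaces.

The 1-byte key repeats, so the effective keystream is e6 e6 e6 e6 e6 e6 e6 e6 e6 e6 e6 e6 e6.
byte 0: 95 xor e6 = 73
byte 1: 9f xor e6 = 79
byte 2: 95 xor e6 = 73
byte 3: 92 xor e6 = 74
byte 4: 83 xor e6 = 65
byte 5: 8b xor e6 = 6d
byte 6: c6 xor e6 = 20
byte 7: 96 xor e6 = 70
byte 8: 87 xor e6 = 61
byte 9: 85 xor e6 = 63
byte 10: 8d xor e6 = 6b
byte 11: 83 xor e6 = 65
byte 12: 92 xor e6 = 74

01110011 01111001 01110011 01110100 01100101 01101101 00100000 01110000 01100001 01100011 01101011 01100101 01110100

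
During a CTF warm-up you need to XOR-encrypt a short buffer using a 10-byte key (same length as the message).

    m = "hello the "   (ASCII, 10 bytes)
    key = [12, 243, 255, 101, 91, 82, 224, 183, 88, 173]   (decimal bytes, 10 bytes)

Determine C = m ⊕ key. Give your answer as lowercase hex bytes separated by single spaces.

XOR is its own inverse, so applying the key byte-wise gives the result directly.
byte 0: 68 ⊕ 0c = 64
byte 1: 65 ⊕ f3 = 96
byte 2: 6c ⊕ ff = 93
byte 3: 6c ⊕ 65 = 09
byte 4: 6f ⊕ 5b = 34
byte 5: 20 ⊕ 52 = 72
byte 6: 74 ⊕ e0 = 94
byte 7: 68 ⊕ b7 = df
byte 8: 65 ⊕ 58 = 3d
byte 9: 20 ⊕ ad = 8d

64 96 93 09 34 72 94 df 3d 8d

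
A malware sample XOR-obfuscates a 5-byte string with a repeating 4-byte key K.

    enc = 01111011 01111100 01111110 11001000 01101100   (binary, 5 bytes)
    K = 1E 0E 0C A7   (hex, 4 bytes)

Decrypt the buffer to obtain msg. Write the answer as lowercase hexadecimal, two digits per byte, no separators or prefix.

The 4-byte key repeats, so the effective keystream is 1e 0e 0c a7 1e.
byte 0: 7b xor 1e = 65
byte 1: 7c xor 0e = 72
byte 2: 7e xor 0c = 72
byte 3: c8 xor a7 = 6f
byte 4: 6c xor 1e = 72

6572726f72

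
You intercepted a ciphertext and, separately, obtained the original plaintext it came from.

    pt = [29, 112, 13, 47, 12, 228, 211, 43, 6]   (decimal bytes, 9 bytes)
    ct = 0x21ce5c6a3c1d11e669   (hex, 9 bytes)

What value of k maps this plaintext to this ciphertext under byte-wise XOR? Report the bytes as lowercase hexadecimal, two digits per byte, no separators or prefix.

Since ct = pt ⊕ k, XORing both sides with pt gives k = pt ⊕ ct.
1d xor 21 = 3c
70 xor ce = be
0d xor 5c = 51
2f xor 6a = 45
0c xor 3c = 30
e4 xor 1d = f9
d3 xor 11 = c2
2b xor e6 = cd
06 xor 69 = 6f

3cbe514530f9c2cd6f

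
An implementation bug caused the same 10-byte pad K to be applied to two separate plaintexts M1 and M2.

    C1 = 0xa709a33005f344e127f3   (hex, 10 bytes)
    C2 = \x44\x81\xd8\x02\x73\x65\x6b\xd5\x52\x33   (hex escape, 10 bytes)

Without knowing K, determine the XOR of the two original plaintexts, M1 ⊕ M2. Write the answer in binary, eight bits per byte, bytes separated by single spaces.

11100011 10001000 01111011 00110010 01110110 10010110 00101111 00110100 01110101 11000000

C1 ⊕ C2 = (M1 ⊕ K) ⊕ (M2 ⊕ K) = M1 ⊕ M2 — the shared key cancels under XOR.
10100111 ^ 01000100 = 11100011
00001001 ^ 10000001 = 10001000
10100011 ^ 11011000 = 01111011
00110000 ^ 00000010 = 00110010
00000101 ^ 01110011 = 01110110
11110011 ^ 01100101 = 10010110
01000100 ^ 01101011 = 00101111
11100001 ^ 11010101 = 00110100
00100111 ^ 01010010 = 01110101
11110011 ^ 00110011 = 11000000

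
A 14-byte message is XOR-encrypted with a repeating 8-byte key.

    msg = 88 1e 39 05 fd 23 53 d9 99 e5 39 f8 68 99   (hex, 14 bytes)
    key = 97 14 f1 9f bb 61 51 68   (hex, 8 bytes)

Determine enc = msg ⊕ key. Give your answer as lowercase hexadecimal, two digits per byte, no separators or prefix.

1f0ac89a464202b10ef1c867d3f8

The 8-byte key repeats, so the effective keystream is 97 14 f1 9f bb 61 51 68 97 14 f1 9f bb 61.
byte 0: 136 xor 151 =  31
byte 1:  30 xor  20 =  10
byte 2:  57 xor 241 = 200
byte 3:   5 xor 159 = 154
byte 4: 253 xor 187 =  70
byte 5:  35 xor  97 =  66
byte 6:  83 xor  81 =   2
byte 7: 217 xor 104 = 177
byte 8: 153 xor 151 =  14
byte 9: 229 xor  20 = 241
byte 10:  57 xor 241 = 200
byte 11: 248 xor 159 = 103
byte 12: 104 xor 187 = 211
byte 13: 153 xor  97 = 248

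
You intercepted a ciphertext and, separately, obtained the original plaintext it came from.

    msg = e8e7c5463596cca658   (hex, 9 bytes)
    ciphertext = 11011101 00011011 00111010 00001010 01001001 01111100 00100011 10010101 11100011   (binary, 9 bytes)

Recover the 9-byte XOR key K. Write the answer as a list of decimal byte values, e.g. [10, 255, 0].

Since ciphertext = msg ⊕ K, XORing both sides with msg gives K = msg ⊕ ciphertext.
e8 ⊕ dd = 35
e7 ⊕ 1b = fc
c5 ⊕ 3a = ff
46 ⊕ 0a = 4c
35 ⊕ 49 = 7c
96 ⊕ 7c = ea
cc ⊕ 23 = ef
a6 ⊕ 95 = 33
58 ⊕ e3 = bb

[53, 252, 255, 76, 124, 234, 239, 51, 187]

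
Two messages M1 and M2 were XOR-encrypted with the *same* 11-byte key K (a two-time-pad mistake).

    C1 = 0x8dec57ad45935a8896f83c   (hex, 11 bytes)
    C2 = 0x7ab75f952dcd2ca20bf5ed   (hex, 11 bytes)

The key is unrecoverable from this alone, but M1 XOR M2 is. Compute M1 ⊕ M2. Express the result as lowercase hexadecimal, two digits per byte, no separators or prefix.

C1 ⊕ C2 = (M1 ⊕ K) ⊕ (M2 ⊕ K) = M1 ⊕ M2 — the shared key cancels under XOR.
141 ⊕ 122 = 247
236 ⊕ 183 =  91
 87 ⊕  95 =   8
173 ⊕ 149 =  56
 69 ⊕  45 = 104
147 ⊕ 205 =  94
 90 ⊕  44 = 118
136 ⊕ 162 =  42
150 ⊕  11 = 157
248 ⊕ 245 =  13
 60 ⊕ 237 = 209

f75b0838685e762a9d0dd1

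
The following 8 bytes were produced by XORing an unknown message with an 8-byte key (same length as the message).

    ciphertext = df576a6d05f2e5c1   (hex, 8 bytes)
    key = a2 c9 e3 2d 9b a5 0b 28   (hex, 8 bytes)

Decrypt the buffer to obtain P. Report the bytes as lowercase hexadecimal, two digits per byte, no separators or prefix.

7d9e89409e57eee9

11011111 ⊕ 10100010 = 01111101
01010111 ⊕ 11001001 = 10011110
01101010 ⊕ 11100011 = 10001001
01101101 ⊕ 00101101 = 01000000
00000101 ⊕ 10011011 = 10011110
11110010 ⊕ 10100101 = 01010111
11100101 ⊕ 00001011 = 11101110
11000001 ⊕ 00101000 = 11101001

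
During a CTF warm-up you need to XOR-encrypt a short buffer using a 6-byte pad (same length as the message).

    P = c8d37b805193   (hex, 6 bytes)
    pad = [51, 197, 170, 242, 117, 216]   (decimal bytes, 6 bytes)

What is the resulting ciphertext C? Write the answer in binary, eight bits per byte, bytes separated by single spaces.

XOR is its own inverse, so applying the key byte-wise gives the result directly.
c8 ⊕ 33 = fb
d3 ⊕ c5 = 16
7b ⊕ aa = d1
80 ⊕ f2 = 72
51 ⊕ 75 = 24
93 ⊕ d8 = 4b

11111011 00010110 11010001 01110010 00100100 01001011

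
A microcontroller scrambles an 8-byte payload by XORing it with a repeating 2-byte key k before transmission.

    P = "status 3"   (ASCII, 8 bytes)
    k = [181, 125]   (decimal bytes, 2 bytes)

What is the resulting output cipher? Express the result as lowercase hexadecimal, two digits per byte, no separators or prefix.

The 2-byte key repeats, so the effective keystream is b5 7d b5 7d b5 7d b5 7d.
byte 0: 115 xor 181 = 198
byte 1: 116 xor 125 =   9
byte 2:  97 xor 181 = 212
byte 3: 116 xor 125 =   9
byte 4: 117 xor 181 = 192
byte 5: 115 xor 125 =  14
byte 6:  32 xor 181 = 149
byte 7:  51 xor 125 =  78

c609d409c00e954e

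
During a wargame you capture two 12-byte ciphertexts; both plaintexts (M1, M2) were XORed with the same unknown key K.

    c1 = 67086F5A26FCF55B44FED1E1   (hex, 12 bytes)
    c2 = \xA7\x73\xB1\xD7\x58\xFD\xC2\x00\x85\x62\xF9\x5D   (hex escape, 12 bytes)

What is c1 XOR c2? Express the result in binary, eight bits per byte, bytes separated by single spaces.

11000000 01111011 11011110 10001101 01111110 00000001 00110111 01011011 11000001 10011100 00101000 10111100

c1 ⊕ c2 = (M1 ⊕ K) ⊕ (M2 ⊕ K) = M1 ⊕ M2 — the shared key cancels under XOR.
01100111 XOR 10100111 = 11000000
00001000 XOR 01110011 = 01111011
01101111 XOR 10110001 = 11011110
01011010 XOR 11010111 = 10001101
00100110 XOR 01011000 = 01111110
11111100 XOR 11111101 = 00000001
11110101 XOR 11000010 = 00110111
01011011 XOR 00000000 = 01011011
01000100 XOR 10000101 = 11000001
11111110 XOR 01100010 = 10011100
11010001 XOR 11111001 = 00101000
11100001 XOR 01011101 = 10111100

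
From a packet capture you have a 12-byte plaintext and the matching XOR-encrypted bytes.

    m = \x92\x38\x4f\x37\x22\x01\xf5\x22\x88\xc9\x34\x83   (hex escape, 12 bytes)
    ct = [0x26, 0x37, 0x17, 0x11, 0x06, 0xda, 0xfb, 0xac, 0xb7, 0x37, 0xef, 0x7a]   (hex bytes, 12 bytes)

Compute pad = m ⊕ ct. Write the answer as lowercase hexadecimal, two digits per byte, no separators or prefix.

b40f582624db0e8e3ffedbf9

Since ct = m ⊕ pad, XORing both sides with m gives pad = m ⊕ ct.
146 ^  38 = 180
 56 ^  55 =  15
 79 ^  23 =  88
 55 ^  17 =  38
 34 ^   6 =  36
  1 ^ 218 = 219
245 ^ 251 =  14
 34 ^ 172 = 142
136 ^ 183 =  63
201 ^  55 = 254
 52 ^ 239 = 219
131 ^ 122 = 249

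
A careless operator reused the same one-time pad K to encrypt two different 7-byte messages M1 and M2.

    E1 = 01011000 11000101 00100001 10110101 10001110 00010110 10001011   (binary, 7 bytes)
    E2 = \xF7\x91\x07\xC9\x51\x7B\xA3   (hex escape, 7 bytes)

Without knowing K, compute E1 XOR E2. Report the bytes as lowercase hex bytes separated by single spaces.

af 54 26 7c df 6d 28

E1 ⊕ E2 = (M1 ⊕ K) ⊕ (M2 ⊕ K) = M1 ⊕ M2 — the shared key cancels under XOR.
58 xor f7 = af
c5 xor 91 = 54
21 xor 07 = 26
b5 xor c9 = 7c
8e xor 51 = df
16 xor 7b = 6d
8b xor a3 = 28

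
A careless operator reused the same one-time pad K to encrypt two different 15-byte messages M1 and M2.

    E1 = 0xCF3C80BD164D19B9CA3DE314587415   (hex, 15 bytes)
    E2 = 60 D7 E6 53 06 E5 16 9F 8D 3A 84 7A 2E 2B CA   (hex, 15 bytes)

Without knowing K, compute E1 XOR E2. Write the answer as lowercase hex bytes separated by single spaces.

E1 ⊕ E2 = (M1 ⊕ K) ⊕ (M2 ⊕ K) = M1 ⊕ M2 — the shared key cancels under XOR.
11001111 ^ 01100000 = 10101111
00111100 ^ 11010111 = 11101011
10000000 ^ 11100110 = 01100110
10111101 ^ 01010011 = 11101110
00010110 ^ 00000110 = 00010000
01001101 ^ 11100101 = 10101000
00011001 ^ 00010110 = 00001111
10111001 ^ 10011111 = 00100110
11001010 ^ 10001101 = 01000111
00111101 ^ 00111010 = 00000111
11100011 ^ 10000100 = 01100111
00010100 ^ 01111010 = 01101110
01011000 ^ 00101110 = 01110110
01110100 ^ 00101011 = 01011111
00010101 ^ 11001010 = 11011111

af eb 66 ee 10 a8 0f 26 47 07 67 6e 76 5f df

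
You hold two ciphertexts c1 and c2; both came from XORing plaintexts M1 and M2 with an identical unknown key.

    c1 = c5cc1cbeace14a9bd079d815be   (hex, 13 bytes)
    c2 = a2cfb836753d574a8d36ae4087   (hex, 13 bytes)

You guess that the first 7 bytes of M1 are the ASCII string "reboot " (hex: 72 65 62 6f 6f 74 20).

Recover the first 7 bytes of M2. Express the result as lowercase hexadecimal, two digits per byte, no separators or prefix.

1566c6e7b6a83d

First, c1 ⊕ c2 = (M1 ⊕ K) ⊕ (M2 ⊕ K) = M1 ⊕ M2, so the key drops out. Then M2 = (M1 ⊕ M2) ⊕ M1 over the first 7 bytes.
byte 0: (c5 ^ a2) ^ 72 = 67 ^ 72 = 15
byte 1: (cc ^ cf) ^ 65 = 03 ^ 65 = 66
byte 2: (1c ^ b8) ^ 62 = a4 ^ 62 = c6
byte 3: (be ^ 36) ^ 6f = 88 ^ 6f = e7
byte 4: (ac ^ 75) ^ 6f = d9 ^ 6f = b6
byte 5: (e1 ^ 3d) ^ 74 = dc ^ 74 = a8
byte 6: (4a ^ 57) ^ 20 = 1d ^ 20 = 3d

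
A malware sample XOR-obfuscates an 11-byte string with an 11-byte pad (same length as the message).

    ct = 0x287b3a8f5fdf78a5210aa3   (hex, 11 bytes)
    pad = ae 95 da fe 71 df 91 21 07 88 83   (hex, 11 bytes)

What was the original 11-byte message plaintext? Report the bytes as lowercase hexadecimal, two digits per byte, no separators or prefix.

86eee0712e00e984268220

XOR is its own inverse, so applying the key byte-wise gives the result directly.
byte 0: 28 xor ae = 86
byte 1: 7b xor 95 = ee
byte 2: 3a xor da = e0
byte 3: 8f xor fe = 71
byte 4: 5f xor 71 = 2e
byte 5: df xor df = 00
byte 6: 78 xor 91 = e9
byte 7: a5 xor 21 = 84
byte 8: 21 xor 07 = 26
byte 9: 0a xor 88 = 82
byte 10: a3 xor 83 = 20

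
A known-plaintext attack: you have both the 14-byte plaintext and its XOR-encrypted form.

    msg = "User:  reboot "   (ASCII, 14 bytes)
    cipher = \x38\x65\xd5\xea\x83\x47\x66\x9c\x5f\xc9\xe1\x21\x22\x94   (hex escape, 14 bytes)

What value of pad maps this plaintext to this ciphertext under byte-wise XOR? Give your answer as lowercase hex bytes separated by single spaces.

Since cipher = msg ⊕ pad, XORing both sides with msg gives pad = msg ⊕ cipher.
byte 0: 55 ⊕ 38 = 6d
byte 1: 73 ⊕ 65 = 16
byte 2: 65 ⊕ d5 = b0
byte 3: 72 ⊕ ea = 98
byte 4: 3a ⊕ 83 = b9
byte 5: 20 ⊕ 47 = 67
byte 6: 20 ⊕ 66 = 46
byte 7: 72 ⊕ 9c = ee
byte 8: 65 ⊕ 5f = 3a
byte 9: 62 ⊕ c9 = ab
byte 10: 6f ⊕ e1 = 8e
byte 11: 6f ⊕ 21 = 4e
byte 12: 74 ⊕ 22 = 56
byte 13: 20 ⊕ 94 = b4

6d 16 b0 98 b9 67 46 ee 3a ab 8e 4e 56 b4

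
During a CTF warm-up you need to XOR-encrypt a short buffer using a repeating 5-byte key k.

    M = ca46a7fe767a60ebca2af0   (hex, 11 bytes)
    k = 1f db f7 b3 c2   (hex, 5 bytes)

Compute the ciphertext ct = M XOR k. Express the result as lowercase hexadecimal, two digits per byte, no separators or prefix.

d59d504db465bb1c79e8ef

The 5-byte key repeats, so the effective keystream is 1f db f7 b3 c2 1f db f7 b3 c2 1f.
byte 0: ca ⊕ 1f = d5
byte 1: 46 ⊕ db = 9d
byte 2: a7 ⊕ f7 = 50
byte 3: fe ⊕ b3 = 4d
byte 4: 76 ⊕ c2 = b4
byte 5: 7a ⊕ 1f = 65
byte 6: 60 ⊕ db = bb
byte 7: eb ⊕ f7 = 1c
byte 8: ca ⊕ b3 = 79
byte 9: 2a ⊕ c2 = e8
byte 10: f0 ⊕ 1f = ef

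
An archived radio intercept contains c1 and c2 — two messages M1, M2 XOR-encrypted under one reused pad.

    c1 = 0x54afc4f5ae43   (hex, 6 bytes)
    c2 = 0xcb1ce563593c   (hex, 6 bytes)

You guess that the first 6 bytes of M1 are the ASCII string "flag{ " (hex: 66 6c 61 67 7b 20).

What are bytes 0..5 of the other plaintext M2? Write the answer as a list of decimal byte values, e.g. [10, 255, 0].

[249, 223, 64, 241, 140, 95]

First, c1 ⊕ c2 = (M1 ⊕ K) ⊕ (M2 ⊕ K) = M1 ⊕ M2, so the key drops out. Then M2 = (M1 ⊕ M2) ⊕ M1 over the first 6 bytes.
byte 0: (54 xor cb) xor 66 = 9f xor 66 = f9
byte 1: (af xor 1c) xor 6c = b3 xor 6c = df
byte 2: (c4 xor e5) xor 61 = 21 xor 61 = 40
byte 3: (f5 xor 63) xor 67 = 96 xor 67 = f1
byte 4: (ae xor 59) xor 7b = f7 xor 7b = 8c
byte 5: (43 xor 3c) xor 20 = 7f xor 20 = 5f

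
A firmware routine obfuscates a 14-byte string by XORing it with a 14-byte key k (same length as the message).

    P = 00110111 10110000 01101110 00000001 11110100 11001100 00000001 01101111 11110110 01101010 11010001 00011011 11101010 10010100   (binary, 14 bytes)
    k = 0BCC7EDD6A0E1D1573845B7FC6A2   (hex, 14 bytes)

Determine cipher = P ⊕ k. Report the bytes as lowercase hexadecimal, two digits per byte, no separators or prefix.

3c7c10dc9ec21c7a85ee8a642c36

37 XOR 0b = 3c
b0 XOR cc = 7c
6e XOR 7e = 10
01 XOR dd = dc
f4 XOR 6a = 9e
cc XOR 0e = c2
01 XOR 1d = 1c
6f XOR 15 = 7a
f6 XOR 73 = 85
6a XOR 84 = ee
d1 XOR 5b = 8a
1b XOR 7f = 64
ea XOR c6 = 2c
94 XOR a2 = 36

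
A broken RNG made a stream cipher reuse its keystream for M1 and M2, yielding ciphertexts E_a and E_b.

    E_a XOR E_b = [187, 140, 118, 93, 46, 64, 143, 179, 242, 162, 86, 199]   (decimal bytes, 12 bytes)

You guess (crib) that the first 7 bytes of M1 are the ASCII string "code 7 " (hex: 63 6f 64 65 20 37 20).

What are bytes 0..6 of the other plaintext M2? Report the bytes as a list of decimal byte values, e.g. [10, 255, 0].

[216, 227, 18, 56, 14, 119, 175]

Since E_a ⊕ E_b = M1 ⊕ M2, XORing with the guessed M1 bytes yields the corresponding M2 bytes: M2 = (E_a ⊕ E_b) ⊕ M1.
bb ⊕ 63 = d8
8c ⊕ 6f = e3
76 ⊕ 64 = 12
5d ⊕ 65 = 38
2e ⊕ 20 = 0e
40 ⊕ 37 = 77
8f ⊕ 20 = af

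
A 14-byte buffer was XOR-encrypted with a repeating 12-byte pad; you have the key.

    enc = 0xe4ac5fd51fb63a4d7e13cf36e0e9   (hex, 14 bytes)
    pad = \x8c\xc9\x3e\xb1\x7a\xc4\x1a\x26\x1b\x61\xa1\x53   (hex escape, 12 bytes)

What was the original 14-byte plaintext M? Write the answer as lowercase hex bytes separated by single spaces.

The 12-byte key repeats, so the effective keystream is 8c c9 3e b1 7a c4 1a 26 1b 61 a1 53 8c c9.
byte 0: e4 ⊕ 8c = 68
byte 1: ac ⊕ c9 = 65
byte 2: 5f ⊕ 3e = 61
byte 3: d5 ⊕ b1 = 64
byte 4: 1f ⊕ 7a = 65
byte 5: b6 ⊕ c4 = 72
byte 6: 3a ⊕ 1a = 20
byte 7: 4d ⊕ 26 = 6b
byte 8: 7e ⊕ 1b = 65
byte 9: 13 ⊕ 61 = 72
byte 10: cf ⊕ a1 = 6e
byte 11: 36 ⊕ 53 = 65
byte 12: e0 ⊕ 8c = 6c
byte 13: e9 ⊕ c9 = 20

68 65 61 64 65 72 20 6b 65 72 6e 65 6c 20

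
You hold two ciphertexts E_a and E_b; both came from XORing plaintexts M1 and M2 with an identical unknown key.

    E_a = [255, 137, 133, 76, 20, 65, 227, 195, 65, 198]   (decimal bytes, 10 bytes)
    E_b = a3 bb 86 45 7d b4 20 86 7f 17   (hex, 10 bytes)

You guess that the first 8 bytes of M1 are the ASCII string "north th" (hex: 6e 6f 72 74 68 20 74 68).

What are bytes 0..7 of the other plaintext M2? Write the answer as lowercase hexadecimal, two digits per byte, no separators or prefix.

325d717d01d5b72d

First, E_a ⊕ E_b = (M1 ⊕ K) ⊕ (M2 ⊕ K) = M1 ⊕ M2, so the key drops out. Then M2 = (M1 ⊕ M2) ⊕ M1 over the first 8 bytes.
byte 0: (ff xor a3) xor 6e = 5c xor 6e = 32
byte 1: (89 xor bb) xor 6f = 32 xor 6f = 5d
byte 2: (85 xor 86) xor 72 = 03 xor 72 = 71
byte 3: (4c xor 45) xor 74 = 09 xor 74 = 7d
byte 4: (14 xor 7d) xor 68 = 69 xor 68 = 01
byte 5: (41 xor b4) xor 20 = f5 xor 20 = d5
byte 6: (e3 xor 20) xor 74 = c3 xor 74 = b7
byte 7: (c3 xor 86) xor 68 = 45 xor 68 = 2d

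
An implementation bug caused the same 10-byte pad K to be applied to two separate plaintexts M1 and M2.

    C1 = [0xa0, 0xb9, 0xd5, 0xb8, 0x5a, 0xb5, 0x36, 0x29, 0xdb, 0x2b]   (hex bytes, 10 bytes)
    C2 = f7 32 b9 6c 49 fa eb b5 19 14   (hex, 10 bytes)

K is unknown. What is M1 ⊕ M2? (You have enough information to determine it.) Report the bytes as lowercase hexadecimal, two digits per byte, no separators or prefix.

C1 ⊕ C2 = (M1 ⊕ K) ⊕ (M2 ⊕ K) = M1 ⊕ M2 — the shared key cancels under XOR.
byte 0: a0 ⊕ f7 = 57
byte 1: b9 ⊕ 32 = 8b
byte 2: d5 ⊕ b9 = 6c
byte 3: b8 ⊕ 6c = d4
byte 4: 5a ⊕ 49 = 13
byte 5: b5 ⊕ fa = 4f
byte 6: 36 ⊕ eb = dd
byte 7: 29 ⊕ b5 = 9c
byte 8: db ⊕ 19 = c2
byte 9: 2b ⊕ 14 = 3f

578b6cd4134fdd9cc23f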